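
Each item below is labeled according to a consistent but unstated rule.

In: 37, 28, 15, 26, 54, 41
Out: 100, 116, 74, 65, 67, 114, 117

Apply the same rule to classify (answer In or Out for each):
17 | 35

Every 'In' example satisfies: at most 54. None of the 'Out' examples do.
17: 17 ≤ 54 — satisfies this, so In. 35: 35 ≤ 54 — satisfies this, so In.

In, In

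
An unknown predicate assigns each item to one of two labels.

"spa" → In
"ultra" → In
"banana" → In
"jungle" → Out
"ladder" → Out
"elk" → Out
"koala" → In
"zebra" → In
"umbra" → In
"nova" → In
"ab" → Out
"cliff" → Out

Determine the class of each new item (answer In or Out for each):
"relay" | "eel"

Out, Out

The pattern is that an item is 'In' exactly when: ends with 'a'.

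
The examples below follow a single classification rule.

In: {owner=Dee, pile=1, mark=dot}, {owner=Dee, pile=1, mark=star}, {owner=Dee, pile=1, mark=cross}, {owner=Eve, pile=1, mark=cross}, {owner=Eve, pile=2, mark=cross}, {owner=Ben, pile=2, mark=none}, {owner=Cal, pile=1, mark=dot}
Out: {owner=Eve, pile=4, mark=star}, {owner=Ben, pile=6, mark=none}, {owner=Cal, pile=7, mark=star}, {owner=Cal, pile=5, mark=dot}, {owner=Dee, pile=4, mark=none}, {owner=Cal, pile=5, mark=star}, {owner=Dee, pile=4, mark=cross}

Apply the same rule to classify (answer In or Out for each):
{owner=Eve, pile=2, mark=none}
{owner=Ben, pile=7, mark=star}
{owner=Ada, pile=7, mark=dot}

In, Out, Out

Every 'In' example satisfies: pile ≤ 2. None of the 'Out' examples do.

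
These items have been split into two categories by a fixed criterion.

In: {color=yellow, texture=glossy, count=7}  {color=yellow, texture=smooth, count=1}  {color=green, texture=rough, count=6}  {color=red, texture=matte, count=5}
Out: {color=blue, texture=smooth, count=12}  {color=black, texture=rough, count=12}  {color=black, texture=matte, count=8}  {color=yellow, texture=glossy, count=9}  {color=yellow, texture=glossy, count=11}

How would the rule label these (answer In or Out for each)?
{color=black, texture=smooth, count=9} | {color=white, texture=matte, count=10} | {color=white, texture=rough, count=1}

Rule: count ≤ 7. This holds for each 'In' example and fails for each 'Out' one.

Out, Out, In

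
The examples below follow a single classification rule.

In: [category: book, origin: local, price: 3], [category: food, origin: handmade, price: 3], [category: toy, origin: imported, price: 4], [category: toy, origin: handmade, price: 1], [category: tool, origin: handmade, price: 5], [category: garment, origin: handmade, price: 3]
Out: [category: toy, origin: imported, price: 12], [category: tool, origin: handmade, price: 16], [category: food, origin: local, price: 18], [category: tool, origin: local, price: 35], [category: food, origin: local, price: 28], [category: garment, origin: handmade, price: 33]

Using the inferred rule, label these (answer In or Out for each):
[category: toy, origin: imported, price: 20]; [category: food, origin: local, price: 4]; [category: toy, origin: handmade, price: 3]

The distinguishing property — price ≤ 5 — holds for all the 'In' cases and none of the 'Out' cases.
Out: [category: toy, origin: imported, price: 20], since price = 20. In: [category: food, origin: local, price: 4], since price = 4. In: [category: toy, origin: handmade, price: 3], since price = 3.

Out, In, In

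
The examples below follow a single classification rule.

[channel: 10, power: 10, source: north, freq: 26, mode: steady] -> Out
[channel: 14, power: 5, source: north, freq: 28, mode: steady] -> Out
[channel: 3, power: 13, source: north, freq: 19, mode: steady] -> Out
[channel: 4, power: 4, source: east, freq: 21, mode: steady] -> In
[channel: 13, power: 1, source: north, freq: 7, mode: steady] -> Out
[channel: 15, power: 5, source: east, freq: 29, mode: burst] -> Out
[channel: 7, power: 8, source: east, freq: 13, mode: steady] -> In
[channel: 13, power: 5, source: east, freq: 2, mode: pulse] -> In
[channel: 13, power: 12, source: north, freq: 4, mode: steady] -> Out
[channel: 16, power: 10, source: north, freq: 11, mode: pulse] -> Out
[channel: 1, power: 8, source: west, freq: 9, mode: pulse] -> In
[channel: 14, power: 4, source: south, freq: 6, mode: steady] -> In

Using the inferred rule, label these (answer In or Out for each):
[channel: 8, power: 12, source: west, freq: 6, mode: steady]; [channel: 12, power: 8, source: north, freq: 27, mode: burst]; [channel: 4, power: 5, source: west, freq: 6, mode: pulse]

A rule that fits every label: source is not north AND freq ≤ 21 — true of each 'In' example, false of each 'Out' one.
In: [channel: 8, power: 12, source: west, freq: 6, mode: steady], since source is west, freq = 6. Out: [channel: 12, power: 8, source: north, freq: 27, mode: burst], since source is north, freq = 27. In: [channel: 4, power: 5, source: west, freq: 6, mode: pulse], since source is west, freq = 6.

In, Out, In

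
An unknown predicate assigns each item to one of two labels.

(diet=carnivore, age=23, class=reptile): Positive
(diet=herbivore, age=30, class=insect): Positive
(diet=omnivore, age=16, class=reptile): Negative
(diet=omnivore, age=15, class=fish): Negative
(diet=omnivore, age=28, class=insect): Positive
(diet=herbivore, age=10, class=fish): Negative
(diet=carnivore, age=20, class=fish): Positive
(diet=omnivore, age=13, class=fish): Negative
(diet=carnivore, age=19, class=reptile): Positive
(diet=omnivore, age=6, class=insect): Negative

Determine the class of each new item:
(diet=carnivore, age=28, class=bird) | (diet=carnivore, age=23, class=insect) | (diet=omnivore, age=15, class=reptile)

The distinguishing property — age ≥ 19 — holds for all the 'Positive' cases and none of the 'Negative' cases.
(diet=carnivore, age=28, class=bird) — age = 28, hence Positive. (diet=carnivore, age=23, class=insect) — age = 23, hence Positive. (diet=omnivore, age=15, class=reptile) — age = 15, hence Negative.

Positive, Positive, Negative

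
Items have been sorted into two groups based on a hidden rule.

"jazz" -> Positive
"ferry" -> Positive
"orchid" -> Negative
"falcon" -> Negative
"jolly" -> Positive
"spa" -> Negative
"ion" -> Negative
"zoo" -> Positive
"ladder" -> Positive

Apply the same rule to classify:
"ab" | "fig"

Negative, Negative

The simplest hypothesis consistent with all the labels is: has a double letter.
Negative: "ab", since no doubled letter.
Negative: "fig", since no doubled letter.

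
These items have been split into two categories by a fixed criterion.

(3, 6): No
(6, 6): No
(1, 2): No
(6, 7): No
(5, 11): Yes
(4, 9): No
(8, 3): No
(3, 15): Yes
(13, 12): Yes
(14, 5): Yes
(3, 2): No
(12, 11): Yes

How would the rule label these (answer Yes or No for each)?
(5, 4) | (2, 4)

The distinguishing property — sum ≥ 16 — holds for all the 'Yes' cases and none of the 'No' cases.
(5, 4) → 5+4 = 9 → No.
(2, 4) → 2+4 = 6 → No.

No, No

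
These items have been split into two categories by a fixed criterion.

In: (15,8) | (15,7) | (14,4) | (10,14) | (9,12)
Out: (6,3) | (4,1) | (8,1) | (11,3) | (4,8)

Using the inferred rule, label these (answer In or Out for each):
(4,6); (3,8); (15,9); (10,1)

Rule: sum ≥ 18. This holds for each 'In' example and fails for each 'Out' one.
(4,6): 4+6 = 10 — does not fit, so Out.
(3,8): 3+8 = 11 — does not fit, so Out.
(15,9): 15+9 = 24 — fits, so In.
(10,1): 10+1 = 11 — does not fit, so Out.

Out, Out, In, Out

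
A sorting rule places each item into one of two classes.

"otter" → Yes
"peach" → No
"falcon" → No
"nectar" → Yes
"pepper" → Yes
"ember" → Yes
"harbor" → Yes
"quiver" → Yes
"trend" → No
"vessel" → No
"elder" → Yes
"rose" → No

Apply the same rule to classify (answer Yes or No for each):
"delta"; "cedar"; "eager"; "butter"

No, Yes, Yes, Yes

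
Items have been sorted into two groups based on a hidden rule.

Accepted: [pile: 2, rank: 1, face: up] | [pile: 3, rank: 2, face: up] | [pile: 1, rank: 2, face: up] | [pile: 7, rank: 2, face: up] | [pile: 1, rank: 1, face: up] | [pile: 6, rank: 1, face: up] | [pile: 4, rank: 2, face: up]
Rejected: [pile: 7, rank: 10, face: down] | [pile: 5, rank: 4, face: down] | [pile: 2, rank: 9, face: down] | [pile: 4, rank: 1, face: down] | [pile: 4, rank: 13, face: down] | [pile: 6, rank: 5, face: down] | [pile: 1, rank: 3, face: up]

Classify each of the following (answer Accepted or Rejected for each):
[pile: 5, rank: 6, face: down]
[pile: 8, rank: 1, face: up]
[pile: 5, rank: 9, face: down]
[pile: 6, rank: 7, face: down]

Rule: face is up AND rank ≤ 2. This holds for each 'Accepted' example and fails for each 'Rejected' one.
[pile: 5, rank: 6, face: down]: face is down, rank = 6, doesn't match → Rejected.
[pile: 8, rank: 1, face: up]: face is up, rank = 1, satisfies this → Accepted.
[pile: 5, rank: 9, face: down]: face is down, rank = 9, doesn't match → Rejected.
[pile: 6, rank: 7, face: down]: face is down, rank = 7, doesn't match → Rejected.

Rejected, Accepted, Rejected, Rejected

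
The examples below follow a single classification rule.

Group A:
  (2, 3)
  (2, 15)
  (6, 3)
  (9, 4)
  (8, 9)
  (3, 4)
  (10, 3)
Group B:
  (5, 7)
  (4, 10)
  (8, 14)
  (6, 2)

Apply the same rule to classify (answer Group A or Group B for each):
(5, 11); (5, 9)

Looking at the examples, the only property every 'Group A' case has and every 'Group B' case lacks is: sum is odd.

Group B, Group B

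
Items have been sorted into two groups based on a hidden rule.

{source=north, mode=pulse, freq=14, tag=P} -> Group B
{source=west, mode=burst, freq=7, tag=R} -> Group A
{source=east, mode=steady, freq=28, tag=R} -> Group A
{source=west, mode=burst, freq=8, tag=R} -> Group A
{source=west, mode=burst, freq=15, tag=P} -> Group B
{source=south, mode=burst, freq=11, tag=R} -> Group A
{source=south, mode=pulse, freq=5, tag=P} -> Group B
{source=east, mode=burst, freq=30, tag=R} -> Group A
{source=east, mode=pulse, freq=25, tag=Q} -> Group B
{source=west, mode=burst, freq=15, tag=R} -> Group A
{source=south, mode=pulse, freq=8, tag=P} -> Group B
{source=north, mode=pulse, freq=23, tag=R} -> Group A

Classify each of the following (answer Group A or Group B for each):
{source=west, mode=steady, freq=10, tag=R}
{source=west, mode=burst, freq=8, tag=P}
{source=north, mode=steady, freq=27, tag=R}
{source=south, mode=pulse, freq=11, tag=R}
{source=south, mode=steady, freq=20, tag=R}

Group A, Group B, Group A, Group A, Group A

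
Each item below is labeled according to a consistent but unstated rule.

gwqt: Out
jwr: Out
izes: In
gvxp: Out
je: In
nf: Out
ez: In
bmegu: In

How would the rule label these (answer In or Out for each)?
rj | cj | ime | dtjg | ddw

The classifier is using: contains 'e'.
rj: no 'e', does not pass → Out.
cj: no 'e', does not pass → Out.
ime: has 'e', passes → In.
dtjg: no 'e', does not pass → Out.
ddw: no 'e', does not pass → Out.

Out, Out, In, Out, Out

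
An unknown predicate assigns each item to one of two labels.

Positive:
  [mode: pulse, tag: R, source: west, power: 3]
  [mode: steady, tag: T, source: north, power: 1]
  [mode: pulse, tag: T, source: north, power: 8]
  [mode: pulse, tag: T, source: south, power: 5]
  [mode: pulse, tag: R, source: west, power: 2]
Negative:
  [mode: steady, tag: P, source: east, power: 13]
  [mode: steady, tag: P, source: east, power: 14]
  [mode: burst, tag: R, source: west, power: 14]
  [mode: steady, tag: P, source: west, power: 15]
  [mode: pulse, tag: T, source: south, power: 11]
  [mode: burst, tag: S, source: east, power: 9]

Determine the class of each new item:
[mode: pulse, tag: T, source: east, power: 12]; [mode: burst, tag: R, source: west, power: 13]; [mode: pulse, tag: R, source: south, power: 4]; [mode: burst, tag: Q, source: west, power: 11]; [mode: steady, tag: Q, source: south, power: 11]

The simplest hypothesis consistent with all the labels is: power ≤ 8.
[mode: pulse, tag: T, source: east, power: 12]: Negative (power = 12).
[mode: burst, tag: R, source: west, power: 13]: Negative (power = 13).
[mode: pulse, tag: R, source: south, power: 4]: Positive (power = 4).
[mode: burst, tag: Q, source: west, power: 11]: Negative (power = 11).
[mode: steady, tag: Q, source: south, power: 11]: Negative (power = 11).

Negative, Negative, Positive, Negative, Negative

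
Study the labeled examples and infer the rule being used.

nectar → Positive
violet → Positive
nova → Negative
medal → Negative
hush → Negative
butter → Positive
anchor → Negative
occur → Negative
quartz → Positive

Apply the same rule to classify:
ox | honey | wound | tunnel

The simplest hypothesis consistent with all the labels is: contains 't'.
ox → no 't' → Negative.
honey → no 't' → Negative.
wound → no 't' → Negative.
tunnel → has 't' → Positive.

Negative, Negative, Negative, Positive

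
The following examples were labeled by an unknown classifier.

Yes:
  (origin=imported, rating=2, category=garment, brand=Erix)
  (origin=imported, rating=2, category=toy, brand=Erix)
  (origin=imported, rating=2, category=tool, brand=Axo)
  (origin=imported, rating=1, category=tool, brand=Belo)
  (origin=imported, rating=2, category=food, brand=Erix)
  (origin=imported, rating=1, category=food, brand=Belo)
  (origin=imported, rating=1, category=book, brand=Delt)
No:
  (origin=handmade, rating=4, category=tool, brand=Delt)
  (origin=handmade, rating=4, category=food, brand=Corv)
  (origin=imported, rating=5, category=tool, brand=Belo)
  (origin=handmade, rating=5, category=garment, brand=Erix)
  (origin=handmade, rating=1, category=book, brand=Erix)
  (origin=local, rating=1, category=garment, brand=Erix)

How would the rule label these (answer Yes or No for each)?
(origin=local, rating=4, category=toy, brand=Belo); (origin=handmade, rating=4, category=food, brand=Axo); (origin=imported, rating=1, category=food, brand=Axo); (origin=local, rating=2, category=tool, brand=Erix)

No, No, Yes, No

The rule appears to be: origin is imported AND rating ≤ 2.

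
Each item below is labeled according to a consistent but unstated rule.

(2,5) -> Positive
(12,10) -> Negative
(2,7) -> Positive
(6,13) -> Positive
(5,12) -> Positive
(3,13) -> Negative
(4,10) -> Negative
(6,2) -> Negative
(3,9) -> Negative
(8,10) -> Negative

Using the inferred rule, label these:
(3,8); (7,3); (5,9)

The rule appears to be: sum is odd.

Positive, Negative, Negative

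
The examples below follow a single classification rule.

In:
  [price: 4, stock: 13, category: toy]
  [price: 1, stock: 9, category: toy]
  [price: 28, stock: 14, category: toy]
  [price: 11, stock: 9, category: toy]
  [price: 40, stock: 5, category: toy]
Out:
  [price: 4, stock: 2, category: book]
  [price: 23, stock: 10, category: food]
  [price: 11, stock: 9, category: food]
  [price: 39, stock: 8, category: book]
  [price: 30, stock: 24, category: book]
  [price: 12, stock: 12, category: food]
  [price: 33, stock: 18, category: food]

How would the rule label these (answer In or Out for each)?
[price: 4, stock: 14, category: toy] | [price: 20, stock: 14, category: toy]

In, In

The simplest hypothesis consistent with all the labels is: category is toy.
[price: 4, stock: 14, category: toy] — category is toy, hence In.
[price: 20, stock: 14, category: toy] — category is toy, hence In.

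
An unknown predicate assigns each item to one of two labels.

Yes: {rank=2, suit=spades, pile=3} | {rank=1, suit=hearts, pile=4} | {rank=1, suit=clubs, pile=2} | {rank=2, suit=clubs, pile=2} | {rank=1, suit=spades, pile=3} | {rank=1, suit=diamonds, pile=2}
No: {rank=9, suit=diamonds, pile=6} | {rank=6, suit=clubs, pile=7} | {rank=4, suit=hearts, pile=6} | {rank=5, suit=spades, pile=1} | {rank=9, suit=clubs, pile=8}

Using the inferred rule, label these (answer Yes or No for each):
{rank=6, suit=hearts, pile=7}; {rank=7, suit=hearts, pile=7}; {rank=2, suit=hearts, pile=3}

No, No, Yes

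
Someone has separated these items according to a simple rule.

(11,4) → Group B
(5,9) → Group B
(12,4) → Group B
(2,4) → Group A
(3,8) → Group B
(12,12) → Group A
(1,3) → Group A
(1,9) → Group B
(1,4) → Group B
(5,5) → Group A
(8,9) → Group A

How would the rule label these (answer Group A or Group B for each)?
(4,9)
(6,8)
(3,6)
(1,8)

Every 'Group A' example satisfies: |first − second| ≤ 2. None of the 'Group B' examples do.
(4,9) — |4−9| = 5, hence Group B. (6,8) — |6−8| = 2, hence Group A. (3,6) — |3−6| = 3, hence Group B. (1,8) — |1−8| = 7, hence Group B.

Group B, Group A, Group B, Group B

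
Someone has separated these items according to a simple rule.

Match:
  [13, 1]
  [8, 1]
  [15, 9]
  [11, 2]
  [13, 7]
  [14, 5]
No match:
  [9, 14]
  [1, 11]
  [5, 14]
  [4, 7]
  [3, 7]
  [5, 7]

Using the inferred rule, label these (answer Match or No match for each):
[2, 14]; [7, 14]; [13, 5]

The classifier is using: first > second.
[2, 14] — 2 < 14, hence No match.
[7, 14] — 7 < 14, hence No match.
[13, 5] — 13 > 5, hence Match.

No match, No match, Match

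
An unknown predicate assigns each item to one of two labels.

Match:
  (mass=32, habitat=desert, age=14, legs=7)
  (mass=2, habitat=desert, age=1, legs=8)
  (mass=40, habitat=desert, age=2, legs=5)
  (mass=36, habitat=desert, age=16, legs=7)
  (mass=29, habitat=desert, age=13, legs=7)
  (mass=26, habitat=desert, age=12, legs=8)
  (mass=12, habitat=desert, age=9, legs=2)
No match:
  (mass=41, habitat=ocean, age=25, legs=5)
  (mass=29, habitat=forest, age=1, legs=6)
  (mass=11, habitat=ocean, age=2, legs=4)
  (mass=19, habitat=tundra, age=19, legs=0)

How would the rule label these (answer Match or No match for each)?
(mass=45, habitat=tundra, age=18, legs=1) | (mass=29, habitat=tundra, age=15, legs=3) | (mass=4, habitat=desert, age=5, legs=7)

The distinguishing property — habitat is desert — holds for all the 'Match' cases and none of the 'No match' cases.

No match, No match, Match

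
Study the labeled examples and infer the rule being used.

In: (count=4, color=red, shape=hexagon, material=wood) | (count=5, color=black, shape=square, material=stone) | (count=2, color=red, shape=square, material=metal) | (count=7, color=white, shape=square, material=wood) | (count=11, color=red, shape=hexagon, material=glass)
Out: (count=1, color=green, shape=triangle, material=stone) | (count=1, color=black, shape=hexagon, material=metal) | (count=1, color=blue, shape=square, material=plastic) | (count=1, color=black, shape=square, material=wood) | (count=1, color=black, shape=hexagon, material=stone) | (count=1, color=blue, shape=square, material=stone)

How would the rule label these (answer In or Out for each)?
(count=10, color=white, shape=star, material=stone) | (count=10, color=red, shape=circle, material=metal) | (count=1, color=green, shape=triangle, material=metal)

In, In, Out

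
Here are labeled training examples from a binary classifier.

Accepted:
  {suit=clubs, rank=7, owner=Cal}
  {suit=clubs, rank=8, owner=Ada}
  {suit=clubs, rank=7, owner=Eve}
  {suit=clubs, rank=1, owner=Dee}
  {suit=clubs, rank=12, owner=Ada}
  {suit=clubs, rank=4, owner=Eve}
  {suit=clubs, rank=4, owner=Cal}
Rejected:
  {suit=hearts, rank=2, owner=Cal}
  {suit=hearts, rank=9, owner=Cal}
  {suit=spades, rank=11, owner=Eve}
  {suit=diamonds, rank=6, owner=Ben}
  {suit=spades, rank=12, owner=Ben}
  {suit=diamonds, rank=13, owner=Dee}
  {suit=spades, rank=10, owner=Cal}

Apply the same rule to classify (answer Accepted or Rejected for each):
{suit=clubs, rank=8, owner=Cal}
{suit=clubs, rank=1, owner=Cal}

Accepted, Accepted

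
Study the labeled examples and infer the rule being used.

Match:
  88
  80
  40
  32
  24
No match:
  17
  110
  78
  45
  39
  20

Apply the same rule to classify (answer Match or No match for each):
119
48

No match, Match

All 'Match' examples share one property — multiple of 8 — and every 'No match' example lacks it.
119: 119 = 8·14 + 7, fails the rule → No match.
48: 48 = 8·6, checks out → Match.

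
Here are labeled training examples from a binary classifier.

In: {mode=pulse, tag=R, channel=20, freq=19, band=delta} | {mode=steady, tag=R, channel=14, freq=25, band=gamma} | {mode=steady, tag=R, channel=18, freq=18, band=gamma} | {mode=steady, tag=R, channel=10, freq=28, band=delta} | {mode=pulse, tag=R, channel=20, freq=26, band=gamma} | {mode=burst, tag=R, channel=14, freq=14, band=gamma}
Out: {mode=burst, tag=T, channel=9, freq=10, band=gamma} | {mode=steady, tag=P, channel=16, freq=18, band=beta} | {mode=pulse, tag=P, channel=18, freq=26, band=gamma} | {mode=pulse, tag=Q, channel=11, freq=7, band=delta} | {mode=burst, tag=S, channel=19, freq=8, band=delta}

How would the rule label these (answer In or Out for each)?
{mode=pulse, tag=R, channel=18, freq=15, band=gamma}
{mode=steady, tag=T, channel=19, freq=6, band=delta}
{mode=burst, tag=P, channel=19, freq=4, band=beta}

The classifier is using: tag is R.
In: {mode=pulse, tag=R, channel=18, freq=15, band=gamma}, since tag is R. Out: {mode=steady, tag=T, channel=19, freq=6, band=delta}, since tag is T. Out: {mode=burst, tag=P, channel=19, freq=4, band=beta}, since tag is P.

In, Out, Out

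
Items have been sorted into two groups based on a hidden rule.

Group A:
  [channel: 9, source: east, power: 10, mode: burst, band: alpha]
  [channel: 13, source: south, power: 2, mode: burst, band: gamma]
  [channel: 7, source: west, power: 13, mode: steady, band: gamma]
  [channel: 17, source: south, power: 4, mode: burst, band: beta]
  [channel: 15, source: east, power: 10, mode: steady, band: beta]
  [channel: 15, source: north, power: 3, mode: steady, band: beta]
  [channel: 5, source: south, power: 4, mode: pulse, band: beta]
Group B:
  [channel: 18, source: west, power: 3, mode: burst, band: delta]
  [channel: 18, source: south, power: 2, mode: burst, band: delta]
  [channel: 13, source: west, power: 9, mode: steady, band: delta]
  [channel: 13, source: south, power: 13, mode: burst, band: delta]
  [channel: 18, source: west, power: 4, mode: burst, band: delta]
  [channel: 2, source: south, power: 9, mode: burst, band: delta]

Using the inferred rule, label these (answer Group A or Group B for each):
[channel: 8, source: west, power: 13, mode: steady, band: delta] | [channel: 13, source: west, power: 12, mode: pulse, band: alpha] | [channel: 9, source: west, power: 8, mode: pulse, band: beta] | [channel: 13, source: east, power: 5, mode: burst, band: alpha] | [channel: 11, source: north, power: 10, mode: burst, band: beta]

Group B, Group A, Group A, Group A, Group A

The distinguishing property — band is not delta — holds for all the 'Group A' cases and none of the 'Group B' cases.
[channel: 8, source: west, power: 13, mode: steady, band: delta] — band is delta, hence Group B.
[channel: 13, source: west, power: 12, mode: pulse, band: alpha] — band is alpha, hence Group A.
[channel: 9, source: west, power: 8, mode: pulse, band: beta] — band is beta, hence Group A.
[channel: 13, source: east, power: 5, mode: burst, band: alpha] — band is alpha, hence Group A.
[channel: 11, source: north, power: 10, mode: burst, band: beta] — band is beta, hence Group A.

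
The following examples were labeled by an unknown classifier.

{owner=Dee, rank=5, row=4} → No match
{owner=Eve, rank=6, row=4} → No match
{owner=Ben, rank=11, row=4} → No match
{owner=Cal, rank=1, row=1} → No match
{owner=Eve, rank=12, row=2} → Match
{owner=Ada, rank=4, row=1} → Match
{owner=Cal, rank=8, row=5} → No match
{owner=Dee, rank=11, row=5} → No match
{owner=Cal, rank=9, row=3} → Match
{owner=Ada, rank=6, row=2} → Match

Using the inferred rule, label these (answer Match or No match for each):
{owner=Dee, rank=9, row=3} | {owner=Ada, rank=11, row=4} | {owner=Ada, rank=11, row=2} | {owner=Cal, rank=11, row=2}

Match, No match, Match, Match

The common property of the 'Match' items is: rank ≥ 4 AND row ≤ 3. No 'No match' item has it.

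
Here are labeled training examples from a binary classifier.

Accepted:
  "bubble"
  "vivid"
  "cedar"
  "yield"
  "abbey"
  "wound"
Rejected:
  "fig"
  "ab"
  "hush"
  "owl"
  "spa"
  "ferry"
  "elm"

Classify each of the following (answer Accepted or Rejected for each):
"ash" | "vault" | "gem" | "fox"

Rejected, Accepted, Rejected, Rejected

One predicate separates the groups cleanly: has ≥ 2 vowels.
"ash": 1 vowel — does not fit, so Rejected. "vault": 2 vowels — matches, so Accepted. "gem": 1 vowel — does not fit, so Rejected. "fox": 1 vowel — does not fit, so Rejected.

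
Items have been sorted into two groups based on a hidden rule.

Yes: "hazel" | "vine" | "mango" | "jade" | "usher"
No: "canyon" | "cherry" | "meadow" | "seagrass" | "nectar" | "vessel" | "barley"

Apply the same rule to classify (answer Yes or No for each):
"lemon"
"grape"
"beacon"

Yes, Yes, No

A rule that fits every label: length ≤ 5 — true of each 'Yes' example, false of each 'No' one.
"lemon": length 5 — fits, so Yes. "grape": length 5 — fits, so Yes. "beacon": length 6 — does not fit, so No.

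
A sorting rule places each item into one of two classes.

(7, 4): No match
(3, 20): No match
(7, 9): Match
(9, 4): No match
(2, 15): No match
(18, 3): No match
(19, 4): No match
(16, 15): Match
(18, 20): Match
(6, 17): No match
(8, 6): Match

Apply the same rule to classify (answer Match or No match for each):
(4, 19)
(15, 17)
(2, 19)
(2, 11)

No match, Match, No match, No match

The simplest hypothesis consistent with all the labels is: |first − second| ≤ 2.
(4, 19): No match (|4−19| = 15). (15, 17): Match (|15−17| = 2). (2, 19): No match (|2−19| = 17). (2, 11): No match (|2−11| = 9).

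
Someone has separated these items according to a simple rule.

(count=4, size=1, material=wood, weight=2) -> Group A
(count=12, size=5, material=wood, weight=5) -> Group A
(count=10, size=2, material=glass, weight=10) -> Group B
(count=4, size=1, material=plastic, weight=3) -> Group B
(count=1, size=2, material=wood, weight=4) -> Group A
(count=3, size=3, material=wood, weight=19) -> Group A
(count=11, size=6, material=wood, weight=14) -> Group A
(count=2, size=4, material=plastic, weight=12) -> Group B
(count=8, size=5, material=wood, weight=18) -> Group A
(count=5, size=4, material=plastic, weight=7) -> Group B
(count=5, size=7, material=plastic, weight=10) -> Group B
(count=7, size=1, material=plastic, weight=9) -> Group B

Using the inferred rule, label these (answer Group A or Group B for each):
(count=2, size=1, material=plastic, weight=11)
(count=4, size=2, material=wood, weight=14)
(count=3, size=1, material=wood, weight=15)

Group B, Group A, Group A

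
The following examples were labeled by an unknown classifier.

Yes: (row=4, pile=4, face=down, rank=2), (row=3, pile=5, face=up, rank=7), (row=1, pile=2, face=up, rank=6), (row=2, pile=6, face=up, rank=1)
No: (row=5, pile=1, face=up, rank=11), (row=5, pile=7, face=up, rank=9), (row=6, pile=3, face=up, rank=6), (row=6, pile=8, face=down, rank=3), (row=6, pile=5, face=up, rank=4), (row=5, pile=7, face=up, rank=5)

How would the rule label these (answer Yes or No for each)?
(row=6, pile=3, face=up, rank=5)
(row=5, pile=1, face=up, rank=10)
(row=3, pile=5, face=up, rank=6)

The classifier is using: row ≤ 4.
(row=6, pile=3, face=up, rank=5): No (row = 6). (row=5, pile=1, face=up, rank=10): No (row = 5). (row=3, pile=5, face=up, rank=6): Yes (row = 3).

No, No, Yes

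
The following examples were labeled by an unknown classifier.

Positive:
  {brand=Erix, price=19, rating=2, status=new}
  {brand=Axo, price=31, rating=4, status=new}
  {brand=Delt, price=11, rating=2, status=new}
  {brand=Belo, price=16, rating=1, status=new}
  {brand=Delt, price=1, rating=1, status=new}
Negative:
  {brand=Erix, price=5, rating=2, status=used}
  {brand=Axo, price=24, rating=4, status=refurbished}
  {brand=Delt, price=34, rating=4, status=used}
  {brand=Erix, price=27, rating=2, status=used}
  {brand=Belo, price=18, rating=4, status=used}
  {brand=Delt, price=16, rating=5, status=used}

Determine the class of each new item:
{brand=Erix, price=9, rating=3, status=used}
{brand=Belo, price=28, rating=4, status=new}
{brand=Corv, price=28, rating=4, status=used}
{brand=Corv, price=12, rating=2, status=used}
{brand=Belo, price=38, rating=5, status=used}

Negative, Positive, Negative, Negative, Negative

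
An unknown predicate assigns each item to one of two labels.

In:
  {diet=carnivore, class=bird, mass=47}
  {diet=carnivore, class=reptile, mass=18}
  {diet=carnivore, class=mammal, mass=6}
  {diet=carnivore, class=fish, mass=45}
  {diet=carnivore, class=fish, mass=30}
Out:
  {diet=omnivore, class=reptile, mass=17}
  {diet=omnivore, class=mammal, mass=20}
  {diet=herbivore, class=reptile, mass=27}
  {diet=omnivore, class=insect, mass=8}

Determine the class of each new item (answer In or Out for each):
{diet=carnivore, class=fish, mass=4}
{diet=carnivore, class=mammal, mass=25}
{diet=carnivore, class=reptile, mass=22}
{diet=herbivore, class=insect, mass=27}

Every 'In' example satisfies: diet is carnivore. None of the 'Out' examples do.
{diet=carnivore, class=fish, mass=4}: In (diet is carnivore).
{diet=carnivore, class=mammal, mass=25}: In (diet is carnivore).
{diet=carnivore, class=reptile, mass=22}: In (diet is carnivore).
{diet=herbivore, class=insect, mass=27}: Out (diet is herbivore).

In, In, In, Out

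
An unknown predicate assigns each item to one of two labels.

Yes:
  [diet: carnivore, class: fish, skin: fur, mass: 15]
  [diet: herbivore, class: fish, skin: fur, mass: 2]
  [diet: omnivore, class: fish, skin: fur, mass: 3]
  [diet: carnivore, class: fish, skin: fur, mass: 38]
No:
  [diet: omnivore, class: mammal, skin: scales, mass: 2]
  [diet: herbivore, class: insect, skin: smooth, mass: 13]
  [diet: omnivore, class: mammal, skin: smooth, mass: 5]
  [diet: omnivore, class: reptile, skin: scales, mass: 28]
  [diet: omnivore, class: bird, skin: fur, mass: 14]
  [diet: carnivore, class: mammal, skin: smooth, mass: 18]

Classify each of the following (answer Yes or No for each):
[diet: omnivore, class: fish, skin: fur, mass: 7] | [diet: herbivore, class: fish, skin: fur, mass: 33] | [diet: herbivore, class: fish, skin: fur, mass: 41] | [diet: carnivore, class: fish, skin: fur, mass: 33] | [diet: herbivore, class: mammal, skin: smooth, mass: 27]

Every 'Yes' example satisfies: class is fish. None of the 'No' examples do.

Yes, Yes, Yes, Yes, No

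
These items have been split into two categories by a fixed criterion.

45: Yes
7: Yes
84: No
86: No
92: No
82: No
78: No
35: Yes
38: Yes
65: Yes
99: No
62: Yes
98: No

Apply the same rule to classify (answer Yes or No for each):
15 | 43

Yes, Yes

The distinguishing property — at most 65 — holds for all the 'Yes' cases and none of the 'No' cases.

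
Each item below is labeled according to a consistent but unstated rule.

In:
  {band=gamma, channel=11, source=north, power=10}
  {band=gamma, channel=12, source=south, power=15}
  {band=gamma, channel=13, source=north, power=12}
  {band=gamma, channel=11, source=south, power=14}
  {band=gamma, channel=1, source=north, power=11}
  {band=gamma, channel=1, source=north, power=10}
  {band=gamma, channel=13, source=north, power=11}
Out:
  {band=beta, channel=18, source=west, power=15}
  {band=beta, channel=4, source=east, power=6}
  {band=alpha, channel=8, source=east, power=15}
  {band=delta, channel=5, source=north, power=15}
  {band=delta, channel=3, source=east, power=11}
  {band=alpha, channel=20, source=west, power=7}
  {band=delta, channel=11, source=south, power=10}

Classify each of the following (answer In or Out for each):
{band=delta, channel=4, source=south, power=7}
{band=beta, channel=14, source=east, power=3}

Out, Out

One predicate separates the groups cleanly: band is gamma.
{band=delta, channel=4, source=south, power=7} → band is delta → Out.
{band=beta, channel=14, source=east, power=3} → band is beta → Out.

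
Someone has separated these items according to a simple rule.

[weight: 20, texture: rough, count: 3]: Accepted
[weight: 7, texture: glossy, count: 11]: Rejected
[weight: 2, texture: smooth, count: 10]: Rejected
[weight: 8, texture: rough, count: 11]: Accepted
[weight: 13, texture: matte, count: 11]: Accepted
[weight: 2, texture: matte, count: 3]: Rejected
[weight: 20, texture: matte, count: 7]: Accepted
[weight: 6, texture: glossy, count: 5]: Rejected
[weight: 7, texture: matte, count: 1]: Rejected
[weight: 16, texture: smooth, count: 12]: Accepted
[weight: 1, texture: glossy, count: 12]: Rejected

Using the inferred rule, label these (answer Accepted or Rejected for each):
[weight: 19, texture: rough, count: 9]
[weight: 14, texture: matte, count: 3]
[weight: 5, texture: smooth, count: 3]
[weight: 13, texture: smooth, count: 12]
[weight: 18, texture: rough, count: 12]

Accepted, Accepted, Rejected, Accepted, Accepted

All 'Accepted' examples share one property — weight ≥ 8 — and every 'Rejected' example lacks it.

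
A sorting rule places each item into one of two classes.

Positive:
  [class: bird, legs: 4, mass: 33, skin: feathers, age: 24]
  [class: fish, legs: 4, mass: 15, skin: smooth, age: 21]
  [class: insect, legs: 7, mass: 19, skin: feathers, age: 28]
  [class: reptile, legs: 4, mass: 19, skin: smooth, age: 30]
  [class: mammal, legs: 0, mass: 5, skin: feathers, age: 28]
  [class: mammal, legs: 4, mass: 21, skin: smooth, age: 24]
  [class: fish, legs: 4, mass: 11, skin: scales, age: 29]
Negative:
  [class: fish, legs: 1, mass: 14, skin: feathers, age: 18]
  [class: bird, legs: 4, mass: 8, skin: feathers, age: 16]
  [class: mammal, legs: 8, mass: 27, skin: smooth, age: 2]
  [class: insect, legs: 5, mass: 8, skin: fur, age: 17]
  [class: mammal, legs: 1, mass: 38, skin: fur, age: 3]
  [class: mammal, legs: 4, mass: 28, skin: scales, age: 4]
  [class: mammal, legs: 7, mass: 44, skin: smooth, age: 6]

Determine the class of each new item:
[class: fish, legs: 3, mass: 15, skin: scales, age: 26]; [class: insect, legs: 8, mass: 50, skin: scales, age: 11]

Positive, Negative

Every 'Positive' example satisfies: age ≥ 21. None of the 'Negative' examples do.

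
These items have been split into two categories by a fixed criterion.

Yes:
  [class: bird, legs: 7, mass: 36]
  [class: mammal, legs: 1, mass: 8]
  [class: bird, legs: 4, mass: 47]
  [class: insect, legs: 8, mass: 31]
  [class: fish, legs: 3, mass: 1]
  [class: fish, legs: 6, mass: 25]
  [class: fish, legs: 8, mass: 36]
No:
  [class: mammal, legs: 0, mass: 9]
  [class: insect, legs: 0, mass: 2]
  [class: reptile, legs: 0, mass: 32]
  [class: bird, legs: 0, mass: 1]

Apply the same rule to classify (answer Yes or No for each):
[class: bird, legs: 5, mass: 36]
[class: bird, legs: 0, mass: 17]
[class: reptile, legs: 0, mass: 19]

Yes, No, No

The rule appears to be: legs ≥ 1.
[class: bird, legs: 5, mass: 36]: legs = 5, satisfies this → Yes.
[class: bird, legs: 0, mass: 17]: legs = 0, does not fit → No.
[class: reptile, legs: 0, mass: 19]: legs = 0, does not fit → No.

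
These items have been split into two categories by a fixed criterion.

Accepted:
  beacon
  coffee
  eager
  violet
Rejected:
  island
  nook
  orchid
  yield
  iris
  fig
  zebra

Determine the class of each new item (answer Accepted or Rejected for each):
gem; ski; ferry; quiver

Rejected, Rejected, Rejected, Accepted

Every 'Accepted' example satisfies: has ≥ 3 vowels. None of the 'Rejected' examples do.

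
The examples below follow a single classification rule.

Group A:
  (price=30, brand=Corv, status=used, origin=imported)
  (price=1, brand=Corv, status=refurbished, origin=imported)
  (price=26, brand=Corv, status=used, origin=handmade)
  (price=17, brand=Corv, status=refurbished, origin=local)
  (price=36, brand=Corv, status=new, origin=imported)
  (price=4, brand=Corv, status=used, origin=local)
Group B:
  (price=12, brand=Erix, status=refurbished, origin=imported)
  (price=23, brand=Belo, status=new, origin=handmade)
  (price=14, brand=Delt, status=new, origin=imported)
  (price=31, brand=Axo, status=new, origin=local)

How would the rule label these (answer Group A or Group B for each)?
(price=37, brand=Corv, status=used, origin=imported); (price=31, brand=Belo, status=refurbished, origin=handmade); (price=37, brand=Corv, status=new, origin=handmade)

Group A, Group B, Group A

One predicate separates the groups cleanly: brand is Corv.
(price=37, brand=Corv, status=used, origin=imported): brand is Corv — matches, so Group A.
(price=31, brand=Belo, status=refurbished, origin=handmade): brand is Belo — fails this test, so Group B.
(price=37, brand=Corv, status=new, origin=handmade): brand is Corv — matches, so Group A.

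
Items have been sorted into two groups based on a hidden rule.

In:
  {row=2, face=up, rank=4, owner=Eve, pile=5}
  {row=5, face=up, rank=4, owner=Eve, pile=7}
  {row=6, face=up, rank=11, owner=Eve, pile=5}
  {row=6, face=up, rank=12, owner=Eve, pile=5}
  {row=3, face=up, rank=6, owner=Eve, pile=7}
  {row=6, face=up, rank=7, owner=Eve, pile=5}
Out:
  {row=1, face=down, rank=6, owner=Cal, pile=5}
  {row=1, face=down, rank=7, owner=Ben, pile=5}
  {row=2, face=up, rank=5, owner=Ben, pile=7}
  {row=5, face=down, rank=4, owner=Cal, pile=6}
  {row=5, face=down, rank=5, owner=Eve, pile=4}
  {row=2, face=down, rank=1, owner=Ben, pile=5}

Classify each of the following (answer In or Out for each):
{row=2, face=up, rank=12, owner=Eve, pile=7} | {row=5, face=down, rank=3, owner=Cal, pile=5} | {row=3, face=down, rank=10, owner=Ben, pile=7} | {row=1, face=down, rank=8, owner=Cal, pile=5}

A rule that fits every label: owner is Eve AND face is up — true of each 'In' example, false of each 'Out' one.

In, Out, Out, Out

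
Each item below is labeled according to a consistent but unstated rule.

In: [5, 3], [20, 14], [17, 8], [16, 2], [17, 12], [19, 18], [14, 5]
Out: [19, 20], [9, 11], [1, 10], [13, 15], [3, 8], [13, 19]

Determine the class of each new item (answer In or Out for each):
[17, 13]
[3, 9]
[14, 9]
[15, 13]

The classifier is using: first > second.
[17, 13]: 17 > 13 — passes, so In. [3, 9]: 3 < 9 — does not pass, so Out. [14, 9]: 14 > 9 — passes, so In. [15, 13]: 15 > 13 — passes, so In.

In, Out, In, In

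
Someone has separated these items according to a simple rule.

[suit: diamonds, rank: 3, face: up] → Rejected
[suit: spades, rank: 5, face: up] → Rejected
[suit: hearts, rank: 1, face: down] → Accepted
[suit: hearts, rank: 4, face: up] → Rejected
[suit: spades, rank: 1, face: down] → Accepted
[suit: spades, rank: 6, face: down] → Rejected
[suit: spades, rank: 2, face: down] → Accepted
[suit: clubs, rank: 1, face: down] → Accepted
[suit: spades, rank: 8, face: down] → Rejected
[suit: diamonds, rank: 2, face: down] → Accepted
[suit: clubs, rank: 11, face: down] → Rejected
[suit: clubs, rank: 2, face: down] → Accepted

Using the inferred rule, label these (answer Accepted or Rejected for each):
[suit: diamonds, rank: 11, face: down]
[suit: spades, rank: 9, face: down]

Rejected, Rejected

Every 'Accepted' example satisfies: rank ≤ 2. None of the 'Rejected' examples do.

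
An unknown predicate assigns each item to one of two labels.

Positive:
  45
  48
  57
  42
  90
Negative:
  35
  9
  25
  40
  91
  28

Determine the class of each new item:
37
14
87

Negative, Negative, Positive

The pattern is that an item is 'Positive' exactly when: multiple of 3 AND at least 25.
37: 37 = 3·12 + 1, 37 ≥ 25 — doesn't match, so Negative.
14: 14 = 3·4 + 2, 14 < 25 — doesn't match, so Negative.
87: 87 = 3·29, 87 ≥ 25 — passes, so Positive.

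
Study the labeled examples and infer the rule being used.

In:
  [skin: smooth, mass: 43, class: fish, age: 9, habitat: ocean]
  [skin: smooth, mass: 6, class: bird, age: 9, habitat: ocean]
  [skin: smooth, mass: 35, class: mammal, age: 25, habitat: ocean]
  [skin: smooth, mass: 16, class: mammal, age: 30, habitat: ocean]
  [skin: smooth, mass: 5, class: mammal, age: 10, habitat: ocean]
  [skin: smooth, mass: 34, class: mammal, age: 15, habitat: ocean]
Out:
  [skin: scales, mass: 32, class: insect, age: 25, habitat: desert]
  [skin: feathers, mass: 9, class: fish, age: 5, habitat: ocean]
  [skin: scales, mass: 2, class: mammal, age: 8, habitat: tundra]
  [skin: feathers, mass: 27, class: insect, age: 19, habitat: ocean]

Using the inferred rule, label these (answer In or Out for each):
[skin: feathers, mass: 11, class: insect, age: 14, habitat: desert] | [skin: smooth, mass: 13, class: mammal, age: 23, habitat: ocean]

One predicate separates the groups cleanly: skin is smooth.
[skin: feathers, mass: 11, class: insect, age: 14, habitat: desert] → skin is feathers → Out. [skin: smooth, mass: 13, class: mammal, age: 23, habitat: ocean] → skin is smooth → In.

Out, In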